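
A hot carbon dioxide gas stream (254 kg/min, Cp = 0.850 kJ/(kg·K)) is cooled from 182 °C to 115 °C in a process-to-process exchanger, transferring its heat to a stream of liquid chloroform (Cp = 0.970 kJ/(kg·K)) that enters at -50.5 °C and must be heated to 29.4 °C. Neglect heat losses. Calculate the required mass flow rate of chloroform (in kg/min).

ṁ_c = 187 kg/min

Heat released by hot stream: Q = 254 × 0.850 × (182 − 115) = 14465 kJ/min
Energy balance on cold side (adiabatic exchanger): Q = ṁ_c·Cp_c·(T_c,out − T_c,in)
ṁ_c = 14465 / [0.970 × (29.4 − -50.5)] = 186.64 kg/min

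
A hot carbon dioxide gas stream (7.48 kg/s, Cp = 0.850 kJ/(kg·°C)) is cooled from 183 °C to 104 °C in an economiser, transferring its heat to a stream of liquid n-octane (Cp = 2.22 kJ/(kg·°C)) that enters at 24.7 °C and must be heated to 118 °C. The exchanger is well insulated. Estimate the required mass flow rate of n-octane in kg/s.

Heat released by hot stream: Q = 7.48 × 0.850 × (183 − 104) = 502.28 kJ/s
Energy balance on cold side (adiabatic exchanger): Q = ṁ_c·Cp_c·(T_c,out − T_c,in)
ṁ_c = 502.28 / [2.22 × (118 − 24.7)] = 2.425 kg/s

ṁ_c = 2.43 kg/s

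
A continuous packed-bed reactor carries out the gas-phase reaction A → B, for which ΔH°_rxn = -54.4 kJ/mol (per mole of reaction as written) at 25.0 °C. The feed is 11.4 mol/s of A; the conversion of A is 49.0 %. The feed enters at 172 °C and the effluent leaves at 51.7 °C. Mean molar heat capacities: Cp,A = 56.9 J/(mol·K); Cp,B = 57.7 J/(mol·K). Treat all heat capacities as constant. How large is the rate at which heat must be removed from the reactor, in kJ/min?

Q_out = 22900 kJ/min

Extent of reaction ξ = 0.490 × 11.4 = 5.586 mol/s
Reaction term: ξ·ΔH°_rxn = 5.586 × -54.4 = -303.88 kJ/s
Sensible, feed 172→25 °C: -95.353 kJ/s
Outlet flows (mol/s): A 5.814, B 5.586
Sensible, products 25→51.7 °C: 17.439 kJ/s
Q = ΔH = -381.79 kJ/s = -381.79 kW
Heat removed = 22908 kJ/min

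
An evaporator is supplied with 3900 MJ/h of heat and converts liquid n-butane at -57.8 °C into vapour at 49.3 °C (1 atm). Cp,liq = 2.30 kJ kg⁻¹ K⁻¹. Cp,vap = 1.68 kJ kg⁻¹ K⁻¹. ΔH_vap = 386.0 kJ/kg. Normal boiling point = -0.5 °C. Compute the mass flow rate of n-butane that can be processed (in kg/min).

Δh = 2.30×(-0.5−-57.8) + 386.0 + 1.68×(49.3−-0.5) = 601.45 kJ/kg
Q = 3900 MJ/h = 1083.3 kJ/s = 65000 kJ/min
ṁ = Q/Δh = 65000 / 601.45 = 108.07 kg/min

ṁ = 108 kg/min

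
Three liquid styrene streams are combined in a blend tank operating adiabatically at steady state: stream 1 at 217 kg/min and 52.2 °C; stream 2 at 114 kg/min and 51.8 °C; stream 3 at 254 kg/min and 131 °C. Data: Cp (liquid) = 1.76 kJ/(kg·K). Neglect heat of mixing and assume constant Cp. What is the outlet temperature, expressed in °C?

T_out = 86.3 °C

Adiabatic, steady state ⇒ Σ ṁᵢCp,ᵢ(T_out − Tᵢ) = 0
T_out = Σ ṁᵢCp,ᵢTᵢ / Σ ṁᵢCp,ᵢ
      = 88892 / 1029.6 = 86.336 °C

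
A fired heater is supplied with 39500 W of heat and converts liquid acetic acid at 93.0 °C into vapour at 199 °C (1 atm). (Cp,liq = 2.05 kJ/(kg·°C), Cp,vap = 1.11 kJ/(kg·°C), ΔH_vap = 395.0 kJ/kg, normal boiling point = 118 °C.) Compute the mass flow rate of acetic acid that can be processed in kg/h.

ṁ = 265 kg/h

Δh = 2.05×(118−93.0) + 395.0 + 1.11×(199−118) = 536.16 kJ/kg
Q = 39500 W = 39.5 kJ/s = 142200 kJ/h
ṁ = Q/Δh = 142200 / 536.16 = 265.22 kg/h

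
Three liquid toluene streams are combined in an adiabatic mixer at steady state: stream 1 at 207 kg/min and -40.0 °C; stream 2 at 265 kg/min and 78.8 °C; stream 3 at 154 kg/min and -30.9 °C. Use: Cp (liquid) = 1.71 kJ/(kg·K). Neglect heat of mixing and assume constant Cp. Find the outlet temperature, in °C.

No heat crosses the boundary, so H_out = H_in.
T_out = Σ ṁᵢCp,ᵢTᵢ / Σ ṁᵢCp,ᵢ
      = 13412 / 1070.5 = 12.529 °C

T_out = 12.5 °C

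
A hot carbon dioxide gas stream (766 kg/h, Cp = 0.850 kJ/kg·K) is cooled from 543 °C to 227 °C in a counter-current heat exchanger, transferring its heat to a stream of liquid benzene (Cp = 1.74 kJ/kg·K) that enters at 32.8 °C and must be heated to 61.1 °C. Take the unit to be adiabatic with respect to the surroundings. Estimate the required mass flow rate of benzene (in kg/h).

Heat released by hot stream: Q = 766 × 0.850 × (543 − 227) = 205750 kJ/h
Energy balance on cold side (adiabatic exchanger): Q = ṁ_c·Cp_c·(T_c,out − T_c,in)
ṁ_c = 205750 / [1.74 × (61.1 − 32.8)] = 4178.3 kg/h

ṁ_c = 4180 kg/h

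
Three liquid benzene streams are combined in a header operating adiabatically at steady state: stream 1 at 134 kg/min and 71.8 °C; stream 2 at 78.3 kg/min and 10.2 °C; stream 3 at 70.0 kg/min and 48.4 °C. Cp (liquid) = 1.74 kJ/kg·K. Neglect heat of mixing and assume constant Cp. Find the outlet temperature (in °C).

No heat crosses the boundary, so H_out = H_in.
T_out = Σ ṁᵢCp,ᵢTᵢ / Σ ṁᵢCp,ᵢ
      = 24026 / 491.2 = 48.912 °C

T_out = 48.9 °C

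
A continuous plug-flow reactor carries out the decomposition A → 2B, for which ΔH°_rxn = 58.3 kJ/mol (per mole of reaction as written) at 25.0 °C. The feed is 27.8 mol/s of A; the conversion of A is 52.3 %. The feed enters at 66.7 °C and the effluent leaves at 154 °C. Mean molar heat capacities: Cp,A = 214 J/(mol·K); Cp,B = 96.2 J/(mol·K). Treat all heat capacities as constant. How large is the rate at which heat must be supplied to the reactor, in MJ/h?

Extent of reaction ξ = 0.523 × 27.8 = 14.539 mol/s
Reaction term: ξ·ΔH°_rxn = 14.539 × 58.3 = 847.65 kJ/s
Sensible, feed 66.7→25 °C: -248.08 kJ/s
Outlet flows (mol/s): A 13.261, B 29.079
Sensible, products 25→154 °C: 726.93 kJ/s
Q = ΔH = 1326.5 kJ/s = 1326.5 kW
Heat supplied = 4775.4 MJ/h

Q_in = 4780 MJ/h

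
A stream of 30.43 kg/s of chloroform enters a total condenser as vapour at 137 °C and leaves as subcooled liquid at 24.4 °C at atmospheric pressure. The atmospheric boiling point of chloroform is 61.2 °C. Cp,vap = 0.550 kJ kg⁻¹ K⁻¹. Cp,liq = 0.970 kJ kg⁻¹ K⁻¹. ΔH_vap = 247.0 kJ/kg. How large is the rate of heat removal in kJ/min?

vapour 137→61.2 °C: -41.69 kJ/kg
condensation at 61.2 °C: -247 kJ/kg
liquid 61.2→24.4 °C: -35.696 kJ/kg
Δh = -41.69 + -247 + -35.696 = -324.39 kJ/kg
Q = ṁ·Δh = 30.43 kg/s × -324.39 kJ/kg = -9871.1 kJ/s
|Q| = 9871.1 kW = 592260 kJ/min

Q_c = 592000 kJ/min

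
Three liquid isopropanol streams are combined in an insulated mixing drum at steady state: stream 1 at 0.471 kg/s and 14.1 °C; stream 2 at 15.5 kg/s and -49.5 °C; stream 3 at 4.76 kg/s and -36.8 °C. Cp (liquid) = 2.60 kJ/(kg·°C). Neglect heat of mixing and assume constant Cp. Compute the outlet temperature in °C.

Adiabatic, steady state ⇒ Σ ṁᵢCp,ᵢ(T_out − Tᵢ) = 0
Σ ṁᵢCp,ᵢTᵢ = 0.471×2.60×14.1 + 15.5×2.60×-49.5 + 4.76×2.60×-36.8 = -2433
Σ ṁᵢCp,ᵢ = 0.471×2.60 + 15.5×2.60 + 4.76×2.60 = 53.901
T_out = -2433 / 53.901 = -45.139 °C

T_out = -45.1 °C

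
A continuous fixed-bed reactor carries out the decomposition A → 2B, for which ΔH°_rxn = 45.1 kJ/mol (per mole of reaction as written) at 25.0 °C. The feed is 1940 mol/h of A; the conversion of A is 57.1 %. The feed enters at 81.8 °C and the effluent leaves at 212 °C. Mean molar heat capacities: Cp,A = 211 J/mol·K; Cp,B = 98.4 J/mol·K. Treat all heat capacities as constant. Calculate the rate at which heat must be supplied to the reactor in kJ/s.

Q_in = 27.9 kJ/s

Extent of reaction ξ = 0.571 × 1940 = 1107.7 mol/h
Reaction term: ξ·ΔH°_rxn = 1107.7 × 45.1 = 49959 kJ/h
Sensible, feed 81.8→25 °C: -23251 kJ/h
Outlet flows (mol/h): A 832.26, B 2215.5
Sensible, products 25→212 °C: 73605 kJ/h
Q = ΔH = 100310 kJ/h = 27.865 kW
Heat supplied = 27.865 kJ/s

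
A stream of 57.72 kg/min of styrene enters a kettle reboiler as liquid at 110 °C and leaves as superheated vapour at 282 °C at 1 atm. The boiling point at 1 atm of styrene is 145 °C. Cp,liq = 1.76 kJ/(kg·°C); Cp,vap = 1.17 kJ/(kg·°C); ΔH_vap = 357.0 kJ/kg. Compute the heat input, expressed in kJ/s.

liquid 110→145 °C: 61.6 kJ/kg
vaporisation at 145 °C: 357 kJ/kg
vapour 145→282 °C: 160.29 kJ/kg
Δh = 61.6 + 357 + 160.29 = 578.89 kJ/kg
Q = ṁ·Δh = 57.72 kg/min × 578.89 kJ/kg = 33414 kJ/min
|Q| = 556.89 kW

Q = 557 kJ/s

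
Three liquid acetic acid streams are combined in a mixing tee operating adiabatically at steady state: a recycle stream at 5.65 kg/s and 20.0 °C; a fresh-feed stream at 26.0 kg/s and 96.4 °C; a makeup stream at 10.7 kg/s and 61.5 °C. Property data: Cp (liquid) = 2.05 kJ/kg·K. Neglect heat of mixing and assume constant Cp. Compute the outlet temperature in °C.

Energy balance with Q = 0: Σ ṁᵢCp,ᵢ(T_out − Tᵢ) = 0
T_out = Σ ṁᵢCp,ᵢTᵢ / Σ ṁᵢCp,ᵢ
      = 6718.8 / 86.817 = 77.39 °C

T_out = 77.4 °C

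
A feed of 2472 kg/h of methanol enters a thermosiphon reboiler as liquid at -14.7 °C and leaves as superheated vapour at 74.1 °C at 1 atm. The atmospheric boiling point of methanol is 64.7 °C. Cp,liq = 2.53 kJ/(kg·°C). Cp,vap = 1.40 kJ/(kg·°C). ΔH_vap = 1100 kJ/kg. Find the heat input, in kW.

liquid -14.7→64.7 °C: 200.88 kJ/kg
vaporisation at 64.7 °C: 1100 kJ/kg
vapour 64.7→74.1 °C: 13.16 kJ/kg
Δh = 200.88 + 1100 + 13.16 = 1314 kJ/kg
Q = ṁ·Δh = 2472 kg/h × 1314 kJ/kg = 3.2483e+06 kJ/h
|Q| = 902.31 kW

Q = 902 kW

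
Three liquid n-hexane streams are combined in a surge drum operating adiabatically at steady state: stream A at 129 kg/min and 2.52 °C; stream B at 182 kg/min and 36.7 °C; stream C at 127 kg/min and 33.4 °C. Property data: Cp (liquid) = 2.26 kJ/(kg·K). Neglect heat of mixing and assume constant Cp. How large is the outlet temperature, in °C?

Energy balance with Q = 0: Σ ṁᵢCp,ᵢ(T_out − Tᵢ) = 0
T_out = Σ ṁᵢCp,ᵢTᵢ / Σ ṁᵢCp,ᵢ
      = 25417 / 989.88 = 25.676 °C

T_out = 25.7 °C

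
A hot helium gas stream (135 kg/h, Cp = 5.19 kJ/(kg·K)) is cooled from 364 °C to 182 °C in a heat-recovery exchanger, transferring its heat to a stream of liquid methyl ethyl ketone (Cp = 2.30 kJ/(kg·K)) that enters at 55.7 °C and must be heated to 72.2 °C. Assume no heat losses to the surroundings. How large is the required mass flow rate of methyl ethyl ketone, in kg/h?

Heat released by hot stream: Q = 135 × 5.19 × (364 − 182) = 127520 kJ/h
Energy balance on cold side (adiabatic exchanger): Q = ṁ_c·Cp_c·(T_c,out − T_c,in)
ṁ_c = 127520 / [2.30 × (72.2 − 55.7)] = 3360.2 kg/h

ṁ_c = 3360 kg/h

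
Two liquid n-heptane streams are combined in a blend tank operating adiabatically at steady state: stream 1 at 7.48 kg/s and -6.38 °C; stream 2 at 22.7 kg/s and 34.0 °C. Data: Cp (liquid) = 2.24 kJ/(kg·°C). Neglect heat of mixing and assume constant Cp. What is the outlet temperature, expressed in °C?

No heat crosses the boundary, so H_out = H_in.
T_out = Σ ṁᵢCp,ᵢTᵢ / Σ ṁᵢCp,ᵢ
      = 1621.9 / 67.603 = 23.992 °C

T_out = 24.0 °C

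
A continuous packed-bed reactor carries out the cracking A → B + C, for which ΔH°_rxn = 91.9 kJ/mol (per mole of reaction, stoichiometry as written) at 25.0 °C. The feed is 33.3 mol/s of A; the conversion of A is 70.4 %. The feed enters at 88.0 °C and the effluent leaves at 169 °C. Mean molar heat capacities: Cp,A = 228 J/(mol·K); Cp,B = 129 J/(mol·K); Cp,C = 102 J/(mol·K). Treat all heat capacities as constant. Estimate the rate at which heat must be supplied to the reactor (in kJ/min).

Extent of reaction ξ = 0.704 × 33.3 = 23.443 mol/s
Reaction term: ξ·ΔH°_rxn = 23.443 × 91.9 = 2154.4 kJ/s
Sensible, feed 88.0→25 °C: -478.32 kJ/s
Outlet flows (mol/s): A 9.8568, B 23.443, C 23.443
Sensible, products 25→169 °C: 1103.4 kJ/s
Q = ΔH = 2779.5 kJ/s = 2779.5 kW
Heat supplied = 166770 kJ/min

Q_in = 167000 kJ/min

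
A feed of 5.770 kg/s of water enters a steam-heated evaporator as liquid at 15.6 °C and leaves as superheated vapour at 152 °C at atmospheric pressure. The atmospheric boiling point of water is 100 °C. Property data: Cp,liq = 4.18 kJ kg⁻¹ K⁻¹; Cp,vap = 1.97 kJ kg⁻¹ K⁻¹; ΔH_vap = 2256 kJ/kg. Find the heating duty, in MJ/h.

liquid 15.6→100 °C: 352.79 kJ/kg
vaporisation at 100 °C: 2256 kJ/kg
vapour 100→152 °C: 102.44 kJ/kg
Δh = 352.79 + 2256 + 102.44 = 2711.2 kJ/kg
Q = ṁ·Δh = 5.770 kg/s × 2711.2 kJ/kg = 15644 kJ/s
|Q| = 15644 kW = 56318 MJ/h

Q = 56300 MJ/h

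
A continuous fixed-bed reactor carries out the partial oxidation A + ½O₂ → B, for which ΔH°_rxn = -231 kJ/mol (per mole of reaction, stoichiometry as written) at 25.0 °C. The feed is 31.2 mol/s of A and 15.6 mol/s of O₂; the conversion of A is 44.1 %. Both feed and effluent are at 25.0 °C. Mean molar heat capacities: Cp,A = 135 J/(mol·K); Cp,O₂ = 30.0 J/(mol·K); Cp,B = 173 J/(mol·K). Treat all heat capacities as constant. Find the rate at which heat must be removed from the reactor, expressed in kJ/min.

Extent of reaction ξ = 0.441 × 31.2 = 13.759 mol/s
Reaction term: ξ·ΔH°_rxn = 13.759 × -231 = -3178.4 kJ/s
Q = ΔH = -3178.4 kJ/s = -3178.4 kW
Heat removed = 190700 kJ/min

Q_out = 191000 kJ/min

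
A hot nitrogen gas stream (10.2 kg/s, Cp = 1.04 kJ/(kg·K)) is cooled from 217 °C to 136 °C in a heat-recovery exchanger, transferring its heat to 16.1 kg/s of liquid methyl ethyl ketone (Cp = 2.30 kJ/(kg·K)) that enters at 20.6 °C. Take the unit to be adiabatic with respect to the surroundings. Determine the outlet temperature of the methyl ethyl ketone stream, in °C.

Heat released by hot stream: Q = 10.2 × 1.04 × (217 − 136) = 859.25 kJ/s
Energy balance on cold side (adiabatic exchanger): Q = ṁ_c·Cp_c·(T_c,out − T_c,in)
T_c,out = 20.6 + 859.25/(16.1 × 2.30) = 43.804 °C

T_c,out = 43.8 °C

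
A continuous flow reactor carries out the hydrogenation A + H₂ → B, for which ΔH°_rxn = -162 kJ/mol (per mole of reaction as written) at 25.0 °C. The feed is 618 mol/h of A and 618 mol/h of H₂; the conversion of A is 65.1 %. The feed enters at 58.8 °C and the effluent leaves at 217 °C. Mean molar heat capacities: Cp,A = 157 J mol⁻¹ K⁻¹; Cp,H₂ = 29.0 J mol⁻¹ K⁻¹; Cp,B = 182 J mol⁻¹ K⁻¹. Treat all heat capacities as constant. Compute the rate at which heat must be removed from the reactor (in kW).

Q_out = 13.1 kW

Extent of reaction ξ = 0.651 × 618 = 402.32 mol/h
Reaction term: ξ·ΔH°_rxn = 402.32 × -162 = -65176 kJ/h
Sensible, feed 58.8→25 °C: -3885.2 kJ/h
Outlet flows (mol/h): A 215.68, H₂ 215.68, B 402.32
Sensible, products 25→217 °C: 21761 kJ/h
Q = ΔH = -47300 kJ/h = -13.139 kW
Heat removed = 13.139 kW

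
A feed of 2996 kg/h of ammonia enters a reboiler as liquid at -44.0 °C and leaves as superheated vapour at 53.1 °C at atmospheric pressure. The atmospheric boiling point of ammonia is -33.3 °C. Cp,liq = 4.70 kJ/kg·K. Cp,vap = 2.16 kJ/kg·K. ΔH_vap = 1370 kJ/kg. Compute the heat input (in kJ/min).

Q = 80200 kJ/min

liquid -44.0→-33.3 °C: 50.29 kJ/kg
vaporisation at -33.3 °C: 1370 kJ/kg
vapour -33.3→53.1 °C: 186.62 kJ/kg
Δh = 50.29 + 1370 + 186.62 = 1606.9 kJ/kg
Q = ṁ·Δh = 2996 kg/h × 1606.9 kJ/kg = 4.8143e+06 kJ/h
|Q| = 1337.3 kW = 80239 kJ/min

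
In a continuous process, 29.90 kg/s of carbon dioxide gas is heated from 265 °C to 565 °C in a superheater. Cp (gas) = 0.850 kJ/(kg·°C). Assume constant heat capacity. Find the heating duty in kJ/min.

Q = 457000 kJ/min

Q = ṁ·Cp·ΔT = 29.90 × 0.850 × (565 − 265) = 7624.5 kJ/s
Heating duty = 457470 kJ/min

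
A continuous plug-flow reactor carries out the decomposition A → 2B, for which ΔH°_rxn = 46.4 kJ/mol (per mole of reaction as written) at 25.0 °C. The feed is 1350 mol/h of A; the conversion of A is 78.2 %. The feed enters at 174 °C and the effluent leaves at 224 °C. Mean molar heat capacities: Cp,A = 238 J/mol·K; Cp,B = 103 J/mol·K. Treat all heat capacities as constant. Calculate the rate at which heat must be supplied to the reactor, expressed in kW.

Extent of reaction ξ = 0.782 × 1350 = 1055.7 mol/h
Reaction term: ξ·ΔH°_rxn = 1055.7 × 46.4 = 48984 kJ/h
Sensible, feed 174→25 °C: -47874 kJ/h
Outlet flows (mol/h): A 294.3, B 2111.4
Sensible, products 25→224 °C: 57216 kJ/h
Q = ΔH = 58327 kJ/h = 16.202 kW
Heat supplied = 16.202 kW

Q_in = 16.2 kW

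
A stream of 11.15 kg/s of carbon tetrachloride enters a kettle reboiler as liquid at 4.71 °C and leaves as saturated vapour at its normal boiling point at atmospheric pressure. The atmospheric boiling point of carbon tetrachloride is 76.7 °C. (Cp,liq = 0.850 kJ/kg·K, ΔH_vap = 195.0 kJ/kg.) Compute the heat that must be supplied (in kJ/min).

Q = 171000 kJ/min

liquid 4.71→76.7 °C: 61.192 kJ/kg
vaporisation at 76.7 °C: 195 kJ/kg
Δh = 61.192 + 195 = 256.19 kJ/kg
Q = ṁ·Δh = 11.15 kg/s × 256.19 kJ/kg = 2856.5 kJ/s
|Q| = 2856.5 kW = 171390 kJ/min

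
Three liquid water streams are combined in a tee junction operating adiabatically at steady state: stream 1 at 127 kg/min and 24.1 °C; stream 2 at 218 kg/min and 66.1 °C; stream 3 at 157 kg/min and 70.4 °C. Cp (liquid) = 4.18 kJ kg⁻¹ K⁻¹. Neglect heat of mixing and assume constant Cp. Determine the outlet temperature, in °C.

No heat crosses the boundary, so H_out = H_in.
T_out = Σ ṁᵢCp,ᵢTᵢ / Σ ṁᵢCp,ᵢ
      = 119230 / 2098.4 = 56.819 °C

T_out = 56.8 °C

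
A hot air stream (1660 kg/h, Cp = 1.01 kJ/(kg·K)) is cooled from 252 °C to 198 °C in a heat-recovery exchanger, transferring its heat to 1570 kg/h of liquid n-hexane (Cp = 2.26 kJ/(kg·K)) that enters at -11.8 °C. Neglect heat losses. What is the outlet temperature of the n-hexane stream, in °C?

Heat released by hot stream: Q = 1660 × 1.01 × (252 − 198) = 90536 kJ/h
Energy balance on cold side (adiabatic exchanger): Q = ṁ_c·Cp_c·(T_c,out − T_c,in)
T_c,out = -11.8 + 90536/(1570 × 2.26) = 13.716 °C

T_c,out = 13.7 °C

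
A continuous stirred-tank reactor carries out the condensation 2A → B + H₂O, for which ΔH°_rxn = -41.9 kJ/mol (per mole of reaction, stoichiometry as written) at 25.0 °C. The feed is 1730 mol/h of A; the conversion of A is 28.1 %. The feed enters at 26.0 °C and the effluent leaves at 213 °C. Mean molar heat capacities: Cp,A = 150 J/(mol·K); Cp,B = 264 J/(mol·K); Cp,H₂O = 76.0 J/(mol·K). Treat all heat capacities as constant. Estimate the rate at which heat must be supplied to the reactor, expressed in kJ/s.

Q_in = 11.2 kJ/s

Extent of reaction ξ = 0.281 × 1730 / 2 = 243.07 mol/h
Reaction term: ξ·ΔH°_rxn = 243.07 × -41.9 = -10184 kJ/h
Sensible, feed 26.0→25 °C: -259.5 kJ/h
Outlet flows (mol/h): A 1243.9, B 243.07, H₂O 243.07
Sensible, products 25→213 °C: 50614 kJ/h
Q = ΔH = 40170 kJ/h = 11.158 kW
Heat supplied = 11.158 kJ/s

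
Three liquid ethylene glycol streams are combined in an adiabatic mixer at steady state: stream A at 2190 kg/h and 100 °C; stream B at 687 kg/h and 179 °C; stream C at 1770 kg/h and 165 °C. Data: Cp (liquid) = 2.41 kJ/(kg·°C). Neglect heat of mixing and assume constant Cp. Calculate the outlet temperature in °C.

T_out = 136 °C

No heat crosses the boundary, so H_out = H_in.
T_out = Σ ṁᵢCp,ᵢTᵢ / Σ ṁᵢCp,ᵢ
      = 1.528e+06 / 11199 = 136.44 °C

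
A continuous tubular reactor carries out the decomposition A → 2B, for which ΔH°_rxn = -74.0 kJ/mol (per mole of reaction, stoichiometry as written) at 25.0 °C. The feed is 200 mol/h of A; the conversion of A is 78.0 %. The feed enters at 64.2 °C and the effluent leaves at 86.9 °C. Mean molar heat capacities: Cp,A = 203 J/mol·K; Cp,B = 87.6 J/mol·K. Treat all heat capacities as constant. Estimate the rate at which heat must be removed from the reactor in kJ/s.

Extent of reaction ξ = 0.780 × 200 = 156 mol/h
Reaction term: ξ·ΔH°_rxn = 156 × -74.0 = -11544 kJ/h
Sensible, feed 64.2→25 °C: -1591.5 kJ/h
Outlet flows (mol/h): A 44, B 312
Sensible, products 25→86.9 °C: 2244.7 kJ/h
Q = ΔH = -10891 kJ/h = -3.0252 kW
Heat removed = 3.0252 kJ/s

Q_out = 3.03 kJ/s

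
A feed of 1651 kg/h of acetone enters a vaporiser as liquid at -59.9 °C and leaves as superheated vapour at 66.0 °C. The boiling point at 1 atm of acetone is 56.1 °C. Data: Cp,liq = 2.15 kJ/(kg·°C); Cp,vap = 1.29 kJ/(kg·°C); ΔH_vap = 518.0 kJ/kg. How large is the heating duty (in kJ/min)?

liquid -59.9→56.1 °C: 249.4 kJ/kg
vaporisation at 56.1 °C: 518 kJ/kg
vapour 56.1→66.0 °C: 12.771 kJ/kg
Δh = 249.4 + 518 + 12.771 = 780.17 kJ/kg
Q = ṁ·Δh = 1651 kg/h × 780.17 kJ/kg = 1.2881e+06 kJ/h
|Q| = 357.8 kW = 21468 kJ/min

Q = 21500 kJ/min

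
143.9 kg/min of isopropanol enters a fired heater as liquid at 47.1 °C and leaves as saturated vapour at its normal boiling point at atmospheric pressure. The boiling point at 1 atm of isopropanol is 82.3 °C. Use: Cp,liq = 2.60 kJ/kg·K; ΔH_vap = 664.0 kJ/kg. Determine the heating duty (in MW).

Q = 1.81 MW

liquid 47.1→82.3 °C: 91.52 kJ/kg
vaporisation at 82.3 °C: 664 kJ/kg
Δh = 91.52 + 664 = 755.52 kJ/kg
Q = ṁ·Δh = 143.9 kg/min × 755.52 kJ/kg = 108720 kJ/min
|Q| = 1812 kW = 1.812 MW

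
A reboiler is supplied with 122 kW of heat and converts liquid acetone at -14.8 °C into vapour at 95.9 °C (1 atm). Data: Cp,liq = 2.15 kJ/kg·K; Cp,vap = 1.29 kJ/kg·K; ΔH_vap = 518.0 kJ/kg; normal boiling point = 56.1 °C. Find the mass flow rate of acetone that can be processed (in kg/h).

Δh = 2.15×(56.1−-14.8) + 518.0 + 1.29×(95.9−56.1) = 721.78 kJ/kg
Q = 122 kW = 122 kJ/s = 439200 kJ/h
ṁ = Q/Δh = 439200 / 721.78 = 608.5 kg/h

ṁ = 608 kg/h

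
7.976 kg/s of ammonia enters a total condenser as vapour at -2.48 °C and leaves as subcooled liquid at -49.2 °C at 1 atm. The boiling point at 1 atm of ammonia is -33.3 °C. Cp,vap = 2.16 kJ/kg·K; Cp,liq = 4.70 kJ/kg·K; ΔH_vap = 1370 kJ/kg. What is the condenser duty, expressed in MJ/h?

Q_c = 43400 MJ/h

vapour -2.48→-33.3 °C: -66.571 kJ/kg
condensation at -33.3 °C: -1370 kJ/kg
liquid -33.3→-49.2 °C: -74.73 kJ/kg
Δh = -66.571 + -1370 + -74.73 = -1511.3 kJ/kg
Q = ṁ·Δh = 7.976 kg/s × -1511.3 kJ/kg = -12054 kJ/s
|Q| = 12054 kW = 43395 MJ/h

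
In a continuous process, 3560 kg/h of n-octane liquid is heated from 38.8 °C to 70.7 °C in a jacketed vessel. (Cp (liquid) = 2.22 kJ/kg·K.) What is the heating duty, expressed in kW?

Q = 70.0 kW

Q = ṁ·Cp·ΔT = 3560 × 2.22 × (70.7 − 38.8) = 252110 kJ/h
Converting: 252110 / 3600 s = 70.031 kW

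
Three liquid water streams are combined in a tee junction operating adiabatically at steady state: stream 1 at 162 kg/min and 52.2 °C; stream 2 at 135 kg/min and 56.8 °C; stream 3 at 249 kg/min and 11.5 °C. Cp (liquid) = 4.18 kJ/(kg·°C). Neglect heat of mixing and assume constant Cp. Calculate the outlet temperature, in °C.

T_out = 34.8 °C

Adiabatic, steady state ⇒ Σ ṁᵢCp,ᵢ(T_out − Tᵢ) = 0
T_out = Σ ṁᵢCp,ᵢTᵢ / Σ ṁᵢCp,ᵢ
      = 79369 / 2282.3 = 34.776 °C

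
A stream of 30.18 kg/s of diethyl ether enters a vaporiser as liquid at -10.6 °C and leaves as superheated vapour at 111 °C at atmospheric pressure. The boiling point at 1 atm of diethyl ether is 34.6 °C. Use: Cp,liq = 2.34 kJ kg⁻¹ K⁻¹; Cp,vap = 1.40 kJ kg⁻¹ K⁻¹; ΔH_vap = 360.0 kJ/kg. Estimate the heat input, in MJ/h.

Q = 62200 MJ/h

liquid -10.6→34.6 °C: 105.77 kJ/kg
vaporisation at 34.6 °C: 360 kJ/kg
vapour 34.6→111 °C: 106.96 kJ/kg
Δh = 105.77 + 360 + 106.96 = 572.73 kJ/kg
Q = ṁ·Δh = 30.18 kg/s × 572.73 kJ/kg = 17285 kJ/s
|Q| = 17285 kW = 62226 MJ/h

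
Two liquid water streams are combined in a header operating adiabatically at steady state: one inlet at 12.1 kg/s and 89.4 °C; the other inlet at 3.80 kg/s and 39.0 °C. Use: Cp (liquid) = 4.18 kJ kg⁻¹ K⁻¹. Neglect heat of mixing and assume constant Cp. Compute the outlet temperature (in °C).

No heat crosses the boundary, so H_out = H_in.
T_out = Σ ṁᵢCp,ᵢTᵢ / Σ ṁᵢCp,ᵢ
      = 5141.1 / 66.462 = 77.355 °C

T_out = 77.4 °C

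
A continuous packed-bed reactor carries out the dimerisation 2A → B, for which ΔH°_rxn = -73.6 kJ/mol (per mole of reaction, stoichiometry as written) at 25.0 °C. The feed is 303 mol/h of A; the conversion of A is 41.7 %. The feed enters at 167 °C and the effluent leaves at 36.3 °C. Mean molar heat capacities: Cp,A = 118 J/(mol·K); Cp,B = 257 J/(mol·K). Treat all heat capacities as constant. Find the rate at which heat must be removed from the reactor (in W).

Q_out = 2590 W

Extent of reaction ξ = 0.417 × 303 / 2 = 63.175 mol/h
Reaction term: ξ·ΔH°_rxn = 63.175 × -73.6 = -4649.7 kJ/h
Sensible, feed 167→25 °C: -5077.1 kJ/h
Outlet flows (mol/h): A 176.65, B 63.175
Sensible, products 25→36.3 °C: 419.01 kJ/h
Q = ΔH = -9307.8 kJ/h = -2.5855 kW
Heat removed = 2585.5 W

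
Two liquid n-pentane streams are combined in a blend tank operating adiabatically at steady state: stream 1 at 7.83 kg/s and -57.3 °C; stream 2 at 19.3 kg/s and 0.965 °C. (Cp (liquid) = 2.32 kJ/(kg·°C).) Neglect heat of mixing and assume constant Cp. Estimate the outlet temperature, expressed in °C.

Energy balance with Q = 0: Σ ṁᵢCp,ᵢ(T_out − Tᵢ) = 0
T_out = Σ ṁᵢCp,ᵢTᵢ / Σ ṁᵢCp,ᵢ
      = -997.68 / 62.942 = -15.851 °C

T_out = -15.9 °C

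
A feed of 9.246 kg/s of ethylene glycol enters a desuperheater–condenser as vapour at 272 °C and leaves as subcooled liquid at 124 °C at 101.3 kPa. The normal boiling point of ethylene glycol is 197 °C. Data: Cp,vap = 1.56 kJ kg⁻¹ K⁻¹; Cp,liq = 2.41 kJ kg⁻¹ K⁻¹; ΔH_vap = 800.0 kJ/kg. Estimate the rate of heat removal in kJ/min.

Q_c = 606000 kJ/min

vapour 272→197 °C: -117 kJ/kg
condensation at 197 °C: -800 kJ/kg
liquid 197→124 °C: -175.93 kJ/kg
Δh = -117 + -800 + -175.93 = -1092.9 kJ/kg
Q = ṁ·Δh = 9.246 kg/s × -1092.9 kJ/kg = -10105 kJ/s
|Q| = 10105 kW = 606310 kJ/min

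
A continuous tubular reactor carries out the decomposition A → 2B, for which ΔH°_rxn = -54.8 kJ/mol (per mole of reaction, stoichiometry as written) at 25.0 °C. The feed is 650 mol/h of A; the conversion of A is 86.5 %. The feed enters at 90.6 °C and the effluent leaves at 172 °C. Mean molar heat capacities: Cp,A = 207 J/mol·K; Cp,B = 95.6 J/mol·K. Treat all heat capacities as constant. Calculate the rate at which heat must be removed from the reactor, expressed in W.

Extent of reaction ξ = 0.865 × 650 = 562.25 mol/h
Reaction term: ξ·ΔH°_rxn = 562.25 × -54.8 = -30811 kJ/h
Sensible, feed 90.6→25 °C: -8826.5 kJ/h
Outlet flows (mol/h): A 87.75, B 1124.5
Sensible, products 25→172 °C: 18473 kJ/h
Q = ΔH = -21165 kJ/h = -5.8791 kW
Heat removed = 5879.1 W

Q_out = 5880 W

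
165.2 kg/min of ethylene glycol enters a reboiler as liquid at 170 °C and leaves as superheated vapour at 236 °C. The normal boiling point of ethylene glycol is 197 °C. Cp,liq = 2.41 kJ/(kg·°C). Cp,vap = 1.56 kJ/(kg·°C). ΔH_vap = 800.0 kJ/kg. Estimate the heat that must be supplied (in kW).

liquid 170→197 °C: 65.07 kJ/kg
vaporisation at 197 °C: 800 kJ/kg
vapour 197→236 °C: 60.84 kJ/kg
Δh = 65.07 + 800 + 60.84 = 925.91 kJ/kg
Q = ṁ·Δh = 165.2 kg/min × 925.91 kJ/kg = 152960 kJ/min
|Q| = 2549.3 kW

Q = 2550 kW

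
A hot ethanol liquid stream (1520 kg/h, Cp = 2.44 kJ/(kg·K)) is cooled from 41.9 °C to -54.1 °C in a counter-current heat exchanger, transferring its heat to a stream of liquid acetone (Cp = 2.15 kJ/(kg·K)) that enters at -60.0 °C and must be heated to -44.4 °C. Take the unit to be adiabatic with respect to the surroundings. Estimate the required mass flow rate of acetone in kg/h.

ṁ_c = 10600 kg/h

Heat released by hot stream: Q = 1520 × 2.44 × (41.9 − -54.1) = 356040 kJ/h
Energy balance on cold side (adiabatic exchanger): Q = ṁ_c·Cp_c·(T_c,out − T_c,in)
ṁ_c = 356040 / [2.15 × (-44.4 − -60.0)] = 10616 kg/h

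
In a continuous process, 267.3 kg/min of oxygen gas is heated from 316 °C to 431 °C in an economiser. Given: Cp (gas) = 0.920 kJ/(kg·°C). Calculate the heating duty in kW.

Q = ṁ·Cp·ΔT = 267.3 × 0.920 × (431 − 316) = 28280 kJ/min
Converting: 28280 / 60 s = 471.34 kW

Q = 471 kW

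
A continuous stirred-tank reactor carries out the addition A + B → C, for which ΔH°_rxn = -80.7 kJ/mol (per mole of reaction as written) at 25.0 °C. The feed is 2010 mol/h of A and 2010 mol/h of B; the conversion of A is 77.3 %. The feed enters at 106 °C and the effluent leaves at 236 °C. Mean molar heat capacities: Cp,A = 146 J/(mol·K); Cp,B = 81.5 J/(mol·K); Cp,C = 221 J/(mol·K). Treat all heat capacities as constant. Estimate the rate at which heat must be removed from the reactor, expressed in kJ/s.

Extent of reaction ξ = 0.773 × 2010 = 1553.7 mol/h
Reaction term: ξ·ΔH°_rxn = 1553.7 × -80.7 = -125390 kJ/h
Sensible, feed 106→25 °C: -37039 kJ/h
Outlet flows (mol/h): A 456.27, B 456.27, C 1553.7
Sensible, products 25→236 °C: 94354 kJ/h
Q = ΔH = -68071 kJ/h = -18.909 kW
Heat removed = 18.909 kJ/s

Q_out = 18.9 kJ/s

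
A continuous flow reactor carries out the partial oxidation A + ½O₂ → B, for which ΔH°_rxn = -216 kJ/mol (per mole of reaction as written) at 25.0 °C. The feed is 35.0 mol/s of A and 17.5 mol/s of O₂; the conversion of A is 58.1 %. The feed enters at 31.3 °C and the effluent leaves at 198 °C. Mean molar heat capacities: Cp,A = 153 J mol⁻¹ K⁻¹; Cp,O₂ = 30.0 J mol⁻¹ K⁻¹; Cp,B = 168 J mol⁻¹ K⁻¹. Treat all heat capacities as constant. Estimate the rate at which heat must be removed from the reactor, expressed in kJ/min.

Q_out = 205000 kJ/min

Extent of reaction ξ = 0.581 × 35.0 = 20.335 mol/s
Reaction term: ξ·ΔH°_rxn = 20.335 × -216 = -4392.4 kJ/s
Sensible, feed 31.3→25 °C: -37.044 kJ/s
Outlet flows (mol/s): A 14.665, O₂ 7.3325, B 20.335
Sensible, products 25→198 °C: 1017.2 kJ/s
Q = ΔH = -3412.2 kJ/s = -3412.2 kW
Heat removed = 204730 kJ/min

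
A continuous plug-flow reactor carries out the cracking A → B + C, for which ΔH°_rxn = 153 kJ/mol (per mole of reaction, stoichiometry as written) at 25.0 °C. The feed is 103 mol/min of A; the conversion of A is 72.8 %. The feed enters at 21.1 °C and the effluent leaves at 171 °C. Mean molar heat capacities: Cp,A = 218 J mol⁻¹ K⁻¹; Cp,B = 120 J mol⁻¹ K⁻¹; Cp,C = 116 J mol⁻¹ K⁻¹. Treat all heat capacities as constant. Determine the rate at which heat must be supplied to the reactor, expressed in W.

Extent of reaction ξ = 0.728 × 103 = 74.984 mol/min
Reaction term: ξ·ΔH°_rxn = 74.984 × 153 = 11473 kJ/min
Sensible, feed 21.1→25 °C: 87.571 kJ/min
Outlet flows (mol/min): A 28.016, B 74.984, C 74.984
Sensible, products 25→171 °C: 3475.3 kJ/min
Q = ΔH = 15035 kJ/min = 250.59 kW
Heat supplied = 250590 W

Q_in = 251000 W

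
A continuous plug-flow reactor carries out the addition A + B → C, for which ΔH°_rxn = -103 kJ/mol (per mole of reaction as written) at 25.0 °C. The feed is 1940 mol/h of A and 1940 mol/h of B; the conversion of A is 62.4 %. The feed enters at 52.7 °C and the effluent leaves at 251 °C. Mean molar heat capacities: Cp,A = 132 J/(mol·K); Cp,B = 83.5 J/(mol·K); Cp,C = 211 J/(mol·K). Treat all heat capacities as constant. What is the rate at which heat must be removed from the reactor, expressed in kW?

Extent of reaction ξ = 0.624 × 1940 = 1210.6 mol/h
Reaction term: ξ·ΔH°_rxn = 1210.6 × -103 = -124690 kJ/h
Sensible, feed 52.7→25 °C: -11581 kJ/h
Outlet flows (mol/h): A 729.44, B 729.44, C 1210.6
Sensible, products 25→251 °C: 93253 kJ/h
Q = ΔH = -43016 kJ/h = -11.949 kW
Heat removed = 11.949 kW

Q_out = 11.9 kW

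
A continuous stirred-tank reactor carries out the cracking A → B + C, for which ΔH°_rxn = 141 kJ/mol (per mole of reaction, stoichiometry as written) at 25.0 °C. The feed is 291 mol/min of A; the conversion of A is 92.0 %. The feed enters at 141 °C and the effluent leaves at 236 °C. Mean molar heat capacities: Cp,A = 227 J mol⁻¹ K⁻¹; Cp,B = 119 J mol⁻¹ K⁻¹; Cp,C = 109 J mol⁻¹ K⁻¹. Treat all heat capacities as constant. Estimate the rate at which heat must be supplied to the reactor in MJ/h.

Q_in = 2640 MJ/h

Extent of reaction ξ = 0.920 × 291 = 267.72 mol/min
Reaction term: ξ·ΔH°_rxn = 267.72 × 141 = 37749 kJ/min
Sensible, feed 141→25 °C: -7662.6 kJ/min
Outlet flows (mol/min): A 23.28, B 267.72, C 267.72
Sensible, products 25→236 °C: 13995 kJ/min
Q = ΔH = 44080 kJ/min = 734.67 kW
Heat supplied = 2644.8 MJ/h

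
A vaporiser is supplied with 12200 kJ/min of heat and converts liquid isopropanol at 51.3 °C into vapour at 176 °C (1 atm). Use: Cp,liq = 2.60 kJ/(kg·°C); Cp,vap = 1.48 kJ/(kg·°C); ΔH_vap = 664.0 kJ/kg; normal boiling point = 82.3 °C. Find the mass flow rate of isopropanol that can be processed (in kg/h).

ṁ = 829 kg/h

Δh = 2.60×(82.3−51.3) + 664.0 + 1.48×(176−82.3) = 883.28 kJ/kg
Q = 12200 kJ/min = 203.33 kJ/s = 732000 kJ/h
ṁ = Q/Δh = 732000 / 883.28 = 828.73 kg/h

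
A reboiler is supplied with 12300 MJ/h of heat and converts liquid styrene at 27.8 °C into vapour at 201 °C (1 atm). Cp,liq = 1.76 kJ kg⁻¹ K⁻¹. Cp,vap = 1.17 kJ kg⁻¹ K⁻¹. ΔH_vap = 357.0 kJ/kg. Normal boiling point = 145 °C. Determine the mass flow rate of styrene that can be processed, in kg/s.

ṁ = 5.43 kg/s

Δh = 1.76×(145−27.8) + 357.0 + 1.17×(201−145) = 628.79 kJ/kg
Q = 12300 MJ/h = 3416.7 kJ/s = 3416.7 kJ/s
ṁ = Q/Δh = 3416.7 / 628.79 = 5.4337 kg/s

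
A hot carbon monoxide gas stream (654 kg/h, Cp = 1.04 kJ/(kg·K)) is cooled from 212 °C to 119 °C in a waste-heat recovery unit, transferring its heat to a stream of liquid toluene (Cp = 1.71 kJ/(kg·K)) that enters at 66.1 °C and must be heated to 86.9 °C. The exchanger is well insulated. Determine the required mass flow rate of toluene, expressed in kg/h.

Heat released by hot stream: Q = 654 × 1.04 × (212 − 119) = 63255 kJ/h
Energy balance on cold side (adiabatic exchanger): Q = ṁ_c·Cp_c·(T_c,out − T_c,in)
ṁ_c = 63255 / [1.71 × (86.9 − 66.1)] = 1778.4 kg/h

ṁ_c = 1780 kg/h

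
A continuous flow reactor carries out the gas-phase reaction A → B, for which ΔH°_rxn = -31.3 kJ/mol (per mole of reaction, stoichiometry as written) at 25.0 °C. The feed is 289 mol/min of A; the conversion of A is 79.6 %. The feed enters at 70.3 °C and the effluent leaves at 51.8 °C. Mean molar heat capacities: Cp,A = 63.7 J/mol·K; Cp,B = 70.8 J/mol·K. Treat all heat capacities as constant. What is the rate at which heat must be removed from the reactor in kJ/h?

Q_out = 450000 kJ/h

Extent of reaction ξ = 0.796 × 289 = 230.04 mol/min
Reaction term: ξ·ΔH°_rxn = 230.04 × -31.3 = -7200.4 kJ/min
Sensible, feed 70.3→25 °C: -833.94 kJ/min
Outlet flows (mol/min): A 58.956, B 230.04
Sensible, products 25→51.8 °C: 537.14 kJ/min
Q = ΔH = -7497.2 kJ/min = -124.95 kW
Heat removed = 449830 kJ/h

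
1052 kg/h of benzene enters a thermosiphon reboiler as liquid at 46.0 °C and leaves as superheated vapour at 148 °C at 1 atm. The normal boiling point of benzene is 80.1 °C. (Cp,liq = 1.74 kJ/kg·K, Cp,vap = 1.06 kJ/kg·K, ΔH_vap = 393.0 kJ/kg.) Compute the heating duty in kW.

Q = 153 kW

liquid 46.0→80.1 °C: 59.334 kJ/kg
vaporisation at 80.1 °C: 393 kJ/kg
vapour 80.1→148 °C: 71.974 kJ/kg
Δh = 59.334 + 393 + 71.974 = 524.31 kJ/kg
Q = ṁ·Δh = 1052 kg/h × 524.31 kJ/kg = 551570 kJ/h
|Q| = 153.21 kW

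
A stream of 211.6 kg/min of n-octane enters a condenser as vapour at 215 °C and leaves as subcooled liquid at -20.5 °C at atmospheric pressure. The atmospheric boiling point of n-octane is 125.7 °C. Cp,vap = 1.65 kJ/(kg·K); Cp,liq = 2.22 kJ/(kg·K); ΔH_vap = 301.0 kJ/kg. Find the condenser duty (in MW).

vapour 215→125.7 °C: -147.34 kJ/kg
condensation at 125.7 °C: -301 kJ/kg
liquid 125.7→-20.5 °C: -324.56 kJ/kg
Δh = -147.34 + -301 + -324.56 = -772.91 kJ/kg
Q = ṁ·Δh = 211.6 kg/min × -772.91 kJ/kg = -163550 kJ/min
|Q| = 2725.8 kW = 2.7258 MW

Q_c = 2.73 MW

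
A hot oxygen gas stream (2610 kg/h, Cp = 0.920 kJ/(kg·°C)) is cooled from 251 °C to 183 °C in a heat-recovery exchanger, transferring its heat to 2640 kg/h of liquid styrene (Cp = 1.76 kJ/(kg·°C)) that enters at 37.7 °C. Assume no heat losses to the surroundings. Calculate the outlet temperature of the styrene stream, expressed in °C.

T_c,out = 72.8 °C

Heat released by hot stream: Q = 2610 × 0.920 × (251 − 183) = 163280 kJ/h
Energy balance on cold side (adiabatic exchanger): Q = ṁ_c·Cp_c·(T_c,out − T_c,in)
T_c,out = 37.7 + 163280/(2640 × 1.76) = 72.842 °C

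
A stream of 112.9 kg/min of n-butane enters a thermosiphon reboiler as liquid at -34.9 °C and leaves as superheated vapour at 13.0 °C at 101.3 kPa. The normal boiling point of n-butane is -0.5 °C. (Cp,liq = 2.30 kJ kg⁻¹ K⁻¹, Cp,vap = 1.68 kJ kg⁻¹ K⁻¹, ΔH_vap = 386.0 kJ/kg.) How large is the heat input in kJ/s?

liquid -34.9→-0.5 °C: 79.12 kJ/kg
vaporisation at -0.5 °C: 386 kJ/kg
vapour -0.5→13.0 °C: 22.68 kJ/kg
Δh = 79.12 + 386 + 22.68 = 487.8 kJ/kg
Q = ṁ·Δh = 112.9 kg/min × 487.8 kJ/kg = 55073 kJ/min
|Q| = 917.88 kW

Q = 918 kJ/s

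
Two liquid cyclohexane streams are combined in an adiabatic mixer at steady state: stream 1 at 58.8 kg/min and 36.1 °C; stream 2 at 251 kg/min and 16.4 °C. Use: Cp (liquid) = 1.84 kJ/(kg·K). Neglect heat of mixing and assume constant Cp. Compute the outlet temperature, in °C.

No heat crosses the boundary, so H_out = H_in.
Σ ṁᵢCp,ᵢTᵢ = 58.8×1.84×36.1 + 251×1.84×16.4 = 11480
Σ ṁᵢCp,ᵢ = 58.8×1.84 + 251×1.84 = 570.03
T_out = 11480 / 570.03 = 20.139 °C

T_out = 20.1 °C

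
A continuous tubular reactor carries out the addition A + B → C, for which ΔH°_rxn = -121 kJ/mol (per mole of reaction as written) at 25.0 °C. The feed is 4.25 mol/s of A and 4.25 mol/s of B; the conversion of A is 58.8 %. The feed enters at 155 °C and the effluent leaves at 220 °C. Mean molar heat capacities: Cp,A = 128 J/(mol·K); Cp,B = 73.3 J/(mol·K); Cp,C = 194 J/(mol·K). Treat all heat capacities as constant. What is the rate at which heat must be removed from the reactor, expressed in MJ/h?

Q_out = 901 MJ/h

Extent of reaction ξ = 0.588 × 4.25 = 2.499 mol/s
Reaction term: ξ·ΔH°_rxn = 2.499 × -121 = -302.38 kJ/s
Sensible, feed 155→25 °C: -111.22 kJ/s
Outlet flows (mol/s): A 1.751, B 1.751, C 2.499
Sensible, products 25→220 °C: 163.27 kJ/s
Q = ΔH = -250.33 kJ/s = -250.33 kW
Heat removed = 901.18 MJ/h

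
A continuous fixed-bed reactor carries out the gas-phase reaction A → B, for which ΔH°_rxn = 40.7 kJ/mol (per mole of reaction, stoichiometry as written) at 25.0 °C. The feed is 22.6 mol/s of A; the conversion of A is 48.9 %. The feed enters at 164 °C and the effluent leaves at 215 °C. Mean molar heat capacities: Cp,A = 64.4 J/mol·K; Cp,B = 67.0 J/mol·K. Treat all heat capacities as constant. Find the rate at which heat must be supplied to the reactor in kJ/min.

Q_in = 31800 kJ/min

Extent of reaction ξ = 0.489 × 22.6 = 11.051 mol/s
Reaction term: ξ·ΔH°_rxn = 11.051 × 40.7 = 449.79 kJ/s
Sensible, feed 164→25 °C: -202.31 kJ/s
Outlet flows (mol/s): A 11.549, B 11.051
Sensible, products 25→215 °C: 281.99 kJ/s
Q = ΔH = 529.48 kJ/s = 529.48 kW
Heat supplied = 31769 kJ/min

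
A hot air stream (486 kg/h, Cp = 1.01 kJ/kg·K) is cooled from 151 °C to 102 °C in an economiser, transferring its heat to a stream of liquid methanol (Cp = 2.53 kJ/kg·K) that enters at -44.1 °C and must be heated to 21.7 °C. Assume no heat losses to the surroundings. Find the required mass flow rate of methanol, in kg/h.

ṁ_c = 144 kg/h

Heat released by hot stream: Q = 486 × 1.01 × (151 − 102) = 24052 kJ/h
Energy balance on cold side (adiabatic exchanger): Q = ṁ_c·Cp_c·(T_c,out − T_c,in)
ṁ_c = 24052 / [2.53 × (21.7 − -44.1)] = 144.48 kg/h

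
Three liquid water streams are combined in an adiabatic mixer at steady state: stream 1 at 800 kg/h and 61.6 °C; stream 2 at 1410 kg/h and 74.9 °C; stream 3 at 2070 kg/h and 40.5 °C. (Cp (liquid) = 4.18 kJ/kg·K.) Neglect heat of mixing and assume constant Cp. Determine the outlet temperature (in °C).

T_out = 55.8 °C

Adiabatic, steady state ⇒ Σ ṁᵢCp,ᵢ(T_out − Tᵢ) = 0
Σ ṁᵢCp,ᵢTᵢ = 800×4.18×61.6 + 1410×4.18×74.9 + 2070×4.18×40.5 = 997870
Σ ṁᵢCp,ᵢ = 800×4.18 + 1410×4.18 + 2070×4.18 = 17890
T_out = 997870 / 17890 = 55.777 °C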